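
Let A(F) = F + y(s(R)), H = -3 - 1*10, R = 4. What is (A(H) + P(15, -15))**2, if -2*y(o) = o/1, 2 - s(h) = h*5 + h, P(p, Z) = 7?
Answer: 25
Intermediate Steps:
H = -13 (H = -3 - 10 = -13)
s(h) = 2 - 6*h (s(h) = 2 - (h*5 + h) = 2 - (5*h + h) = 2 - 6*h)
y(o) = -o/2 (y(o) = -o/(2*1) = -o/2)
A(F) = 11 + F (A(F) = F - (2 - 6*4)/2 = F - (2 - 24)/2 = F - 1/2*(-22) = F + 11 = 11 + F)
(A(H) + P(15, -15))**2 = ((11 - 13) + 7)**2 = (-2 + 7)**2 = 5**2 = 25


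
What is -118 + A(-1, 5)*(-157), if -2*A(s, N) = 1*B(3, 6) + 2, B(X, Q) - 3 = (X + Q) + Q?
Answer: 1452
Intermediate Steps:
B(X, Q) = 3 + X + 2*Q (B(X, Q) = 3 + ((X + Q) + Q) = 3 + ((Q + X) + Q) = 3 + (X + 2*Q) = 3 + X + 2*Q)
A(s, N) = -10 (A(s, N) = -(1*(3 + 3 + 2*6) + 2)/2 = -(1*(3 + 3 + 12) + 2)/2 = -(1*18 + 2)/2 = -(18 + 2)/2 = -1/2*20 = -10)
-118 + A(-1, 5)*(-157) = -118 - 10*(-157) = -118 + 1570 = 1452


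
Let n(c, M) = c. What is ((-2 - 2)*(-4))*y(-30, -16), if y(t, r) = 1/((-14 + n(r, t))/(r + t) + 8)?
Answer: 368/199 ≈ 1.8492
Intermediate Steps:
y(t, r) = 1/(8 + (-14 + r)/(r + t)) (y(t, r) = 1/((-14 + r)/(r + t) + 8) = 1/(8 + (-14 + r)/(r + t)))
((-2 - 2)*(-4))*y(-30, -16) = ((-2 - 2)*(-4))*((-16 - 30)/(-14 + 8*(-30) + 9*(-16))) = (-4*(-4))*(-46/(-14 - 240 - 144)) = 16*(-46/(-398)) = 16*(-1/398*(-46)) = 16*(23/199) = 368/199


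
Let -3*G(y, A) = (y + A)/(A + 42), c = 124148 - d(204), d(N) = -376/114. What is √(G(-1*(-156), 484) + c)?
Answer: 4*√1743777510357/14991 ≈ 352.35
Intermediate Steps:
d(N) = -188/57 (d(N) = -376*1/114 = -188/57)
c = 7076624/57 (c = 124148 - 1*(-188/57) = 124148 + 188/57 = 7076624/57 ≈ 1.2415e+5)
G(y, A) = -(A + y)/(3*(42 + A)) (G(y, A) = -(y + A)/(3*(A + 42)) = -(A + y)/(3*(42 + A)))
√(G(-1*(-156), 484) + c) = √((-1*484 - (-1)*(-156))/(3*(42 + 484)) + 7076624/57) = √((⅓)*(-484 - 1*156)/526 + 7076624/57) = √((⅓)*(1/526)*(-484 - 156) + 7076624/57) = √((⅓)*(1/526)*(-640) + 7076624/57) = √(-320/789 + 7076624/57) = √(1861146032/14991) = 4*√1743777510357/14991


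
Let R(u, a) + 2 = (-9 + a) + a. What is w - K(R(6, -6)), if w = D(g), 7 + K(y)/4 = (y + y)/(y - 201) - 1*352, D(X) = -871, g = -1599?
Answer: 15797/28 ≈ 564.18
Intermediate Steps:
R(u, a) = -11 + 2*a (R(u, a) = -2 + ((-9 + a) + a) = -2 + (-9 + 2*a) = -11 + 2*a)
K(y) = -1436 + 8*y/(-201 + y) (K(y) = -28 + 4*((y + y)/(y - 201) - 1*352) = -28 + 4*((2*y)/(-201 + y) - 352) = -28 + 4*(2*y/(-201 + y) - 352) = -28 + 4*(-352 + 2*y/(-201 + y)) = -28 + (-1408 + 8*y/(-201 + y)) = -1436 + 8*y/(-201 + y))
w = -871
w - K(R(6, -6)) = -871 - 12*(24053 - 119*(-11 + 2*(-6)))/(-201 + (-11 + 2*(-6))) = -871 - 12*(24053 - 119*(-11 - 12))/(-201 + (-11 - 12)) = -871 - 12*(24053 - 119*(-23))/(-201 - 23) = -871 - 12*(24053 + 2737)/(-224) = -871 - 12*(-1)*26790/224 = -871 - 1*(-40185/28) = -871 + 40185/28 = 15797/28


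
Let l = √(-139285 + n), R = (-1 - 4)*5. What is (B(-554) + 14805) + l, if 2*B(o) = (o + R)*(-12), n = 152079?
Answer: 18279 + √12794 ≈ 18392.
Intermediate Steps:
R = -25 (R = -5*5 = -25)
B(o) = 150 - 6*o (B(o) = ((o - 25)*(-12))/2 = ((-25 + o)*(-12))/2 = (300 - 12*o)/2 = 150 - 6*o)
l = √12794 (l = √(-139285 + 152079) = √12794 ≈ 113.11)
(B(-554) + 14805) + l = ((150 - 6*(-554)) + 14805) + √12794 = ((150 + 3324) + 14805) + √12794 = (3474 + 14805) + √12794 = 18279 + √12794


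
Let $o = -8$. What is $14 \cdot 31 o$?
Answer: $-3472$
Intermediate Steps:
$14 \cdot 31 o = 14 \cdot 31 \left(-8\right) = 434 \left(-8\right) = -3472$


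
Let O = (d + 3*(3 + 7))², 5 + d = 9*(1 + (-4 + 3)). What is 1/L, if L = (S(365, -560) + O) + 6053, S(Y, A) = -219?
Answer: 1/6459 ≈ 0.00015482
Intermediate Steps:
d = -5 (d = -5 + 9*(1 + (-4 + 3)) = -5 + 9*(1 - 1) = -5 + 9*0 = -5 + 0 = -5)
O = 625 (O = (-5 + 3*(3 + 7))² = (-5 + 3*10)² = (-5 + 30)² = 25² = 625)
L = 6459 (L = (-219 + 625) + 6053 = 406 + 6053 = 6459)
1/L = 1/6459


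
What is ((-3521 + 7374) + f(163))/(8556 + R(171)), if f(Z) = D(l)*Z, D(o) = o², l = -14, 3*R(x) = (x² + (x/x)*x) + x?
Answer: 35801/18417 ≈ 1.9439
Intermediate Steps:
R(x) = x²/3 + 2*x/3 (R(x) = ((x² + (x/x)*x) + x)/3 = ((x² + 1*x) + x)/3 = ((x² + x) + x)/3 = ((x + x²) + x)/3 = (x² + 2*x)/3 = x²/3 + 2*x/3)
f(Z) = 196*Z (f(Z) = (-14)²*Z = 196*Z)
((-3521 + 7374) + f(163))/(8556 + R(171)) = ((-3521 + 7374) + 196*163)/(8556 + (⅓)*171*(2 + 171)) = (3853 + 31948)/(8556 + (⅓)*171*173) = 35801/(8556 + 9861) = 35801/18417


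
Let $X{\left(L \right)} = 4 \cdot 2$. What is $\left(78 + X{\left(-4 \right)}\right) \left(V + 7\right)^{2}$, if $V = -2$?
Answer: $2150$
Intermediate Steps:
$X{\left(L \right)} = 8$
$\left(78 + X{\left(-4 \right)}\right) \left(V + 7\right)^{2} = \left(78 + 8\right) \left(-2 + 7\right)^{2} = 86 \cdot 5^{2} = 86 \cdot 25 = 2150$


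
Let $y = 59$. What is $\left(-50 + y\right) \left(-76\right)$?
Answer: $-684$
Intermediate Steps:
$\left(-50 + y\right) \left(-76\right) = \left(-50 + 59\right) \left(-76\right) = 9 \left(-76\right) = -684$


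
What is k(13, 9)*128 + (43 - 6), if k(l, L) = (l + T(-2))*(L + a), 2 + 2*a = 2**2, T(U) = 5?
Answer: 23077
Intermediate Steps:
a = 1 (a = -1 + (1/2)*2**2 = -1 + (1/2)*4 = -1 + 2 = 1)
k(l, L) = (1 + L)*(5 + l) (k(l, L) = (l + 5)*(L + 1) = (5 + l)*(1 + L) = (1 + L)*(5 + l))
k(13, 9)*128 + (43 - 6) = (5 + 13 + 5*9 + 9*13)*128 + (43 - 6) = (5 + 13 + 45 + 117)*128 + 37 = 180*128 + 37 = 23040 + 37 = 23077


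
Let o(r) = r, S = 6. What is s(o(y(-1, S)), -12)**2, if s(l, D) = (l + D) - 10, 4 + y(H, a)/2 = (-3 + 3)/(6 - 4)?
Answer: 900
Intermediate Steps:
y(H, a) = -8 (y(H, a) = -8 + 2*((-3 + 3)/(6 - 4)) = -8 + 2*(0/2) = -8 + 2*(0*(1/2)) = -8 + 2*0 = -8 + 0 = -8)
s(l, D) = -10 + D + l (s(l, D) = (D + l) - 10 = -10 + D + l)
s(o(y(-1, S)), -12)**2 = (-10 - 12 - 8)**2 = (-30)**2 = 900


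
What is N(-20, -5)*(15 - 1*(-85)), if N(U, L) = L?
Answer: -500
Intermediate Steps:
N(-20, -5)*(15 - 1*(-85)) = -5*(15 - 1*(-85)) = -5*(15 + 85) = -5*100 = -500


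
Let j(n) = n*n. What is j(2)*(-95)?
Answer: -380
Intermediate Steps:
j(n) = n²
j(2)*(-95) = 2²*(-95) = 4*(-95) = -380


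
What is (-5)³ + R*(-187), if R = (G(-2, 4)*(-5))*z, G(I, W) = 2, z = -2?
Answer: -3865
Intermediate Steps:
R = 20 (R = (2*(-5))*(-2) = -10*(-2) = 20)
(-5)³ + R*(-187) = (-5)³ + 20*(-187) = -125 - 3740 = -3865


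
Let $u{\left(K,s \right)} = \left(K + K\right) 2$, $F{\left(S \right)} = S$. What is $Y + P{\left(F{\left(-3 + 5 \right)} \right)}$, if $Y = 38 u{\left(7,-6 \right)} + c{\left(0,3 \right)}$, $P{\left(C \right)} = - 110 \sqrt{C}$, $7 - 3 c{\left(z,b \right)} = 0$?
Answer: $\frac{3199}{3} - 110 \sqrt{2} \approx 910.77$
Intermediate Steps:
$c{\left(z,b \right)} = \frac{7}{3}$ ($c{\left(z,b \right)} = \frac{7}{3} - 0 = \frac{7}{3} + 0 = \frac{7}{3}$)
$u{\left(K,s \right)} = 4 K$ ($u{\left(K,s \right)} = 2 K 2 = 4 K$)
$Y = \frac{3199}{3}$ ($Y = 38 \cdot 4 \cdot 7 + \frac{7}{3} = 38 \cdot 28 + \frac{7}{3} = 1064 + \frac{7}{3} = \frac{3199}{3} \approx 1066.3$)
$Y + P{\left(F{\left(-3 + 5 \right)} \right)} = \frac{3199}{3} - 110 \sqrt{-3 + 5} = \frac{3199}{3} - 110 \sqrt{2}$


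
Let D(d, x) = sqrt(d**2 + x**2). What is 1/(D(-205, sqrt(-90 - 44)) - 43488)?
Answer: -43488/1891164253 - sqrt(41891)/1891164253 ≈ -2.3104e-5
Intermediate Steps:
1/(D(-205, sqrt(-90 - 44)) - 43488) = 1/(sqrt((-205)**2 + (sqrt(-90 - 44))**2) - 43488) = 1/(sqrt(42025 + (sqrt(-134))**2) - 43488) = 1/(sqrt(42025 + (I*sqrt(134))**2) - 43488) = 1/(sqrt(42025 - 134) - 43488) = 1/(sqrt(41891) - 43488) = 1/(-43488 + sqrt(41891))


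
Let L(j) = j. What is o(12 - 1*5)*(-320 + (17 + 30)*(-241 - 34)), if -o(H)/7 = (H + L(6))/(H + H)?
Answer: 172185/2 ≈ 86093.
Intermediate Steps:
o(H) = -7*(6 + H)/(2*H) (o(H) = -7*(H + 6)/(H + H) = -7*(6 + H)/(2*H))
o(12 - 1*5)*(-320 + (17 + 30)*(-241 - 34)) = (-7/2 - 21/(12 - 1*5))*(-320 + (17 + 30)*(-241 - 34)) = (-7/2 - 21/(12 - 5))*(-320 + 47*(-275)) = (-7/2 - 21/7)*(-320 - 12925) = (-7/2 - 21*⅐)*(-13245) = (-7/2 - 3)*(-13245) = -13/2*(-13245) = 172185/2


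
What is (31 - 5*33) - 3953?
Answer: -4087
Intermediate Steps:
(31 - 5*33) - 3953 = (31 - 165) - 3953 = -134 - 3953 = -4087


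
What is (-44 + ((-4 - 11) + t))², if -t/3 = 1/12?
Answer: 56169/16 ≈ 3510.6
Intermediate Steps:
t = -¼ (t = -3/12 = -3*1/12 = -¼ ≈ -0.25000)
(-44 + ((-4 - 11) + t))² = (-44 + ((-4 - 11) - ¼))² = (-44 + (-15 - ¼))² = (-44 - 61/4)² = (-237/4)² = 56169/16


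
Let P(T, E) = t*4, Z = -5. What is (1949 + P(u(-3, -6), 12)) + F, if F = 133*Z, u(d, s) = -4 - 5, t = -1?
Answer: 1280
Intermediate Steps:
u(d, s) = -9
P(T, E) = -4 (P(T, E) = -1*4 = -4)
F = -665 (F = 133*(-5) = -665)
(1949 + P(u(-3, -6), 12)) + F = (1949 - 4) - 665 = 1945 - 665 = 1280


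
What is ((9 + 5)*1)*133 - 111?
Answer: 1751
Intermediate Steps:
((9 + 5)*1)*133 - 111 = (14*1)*133 - 111 = 14*133 - 111 = 1862 - 111 = 1751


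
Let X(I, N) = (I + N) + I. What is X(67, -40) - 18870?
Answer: -18776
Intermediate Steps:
X(I, N) = N + 2*I
X(67, -40) - 18870 = (-40 + 2*67) - 18870 = (-40 + 134) - 18870 = 94 - 18870 = -18776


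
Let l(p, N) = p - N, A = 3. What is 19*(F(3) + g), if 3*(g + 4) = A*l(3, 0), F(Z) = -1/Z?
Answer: -76/3 ≈ -25.333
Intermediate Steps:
g = -1 (g = -4 + (3*(3 - 1*0))/3 = -4 + (3*(3 + 0))/3 = -4 + (3*3)/3 = -4 + (⅓)*9 = -4 + 3 = -1)
19*(F(3) + g) = 19*(-1/3 - 1) = 19*(-1*⅓ - 1) = 19*(-⅓ - 1) = 19*(-4/3) = -76/3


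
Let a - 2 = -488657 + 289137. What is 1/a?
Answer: -1/199518 ≈ -5.0121e-6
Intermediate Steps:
a = -199518 (a = 2 + (-488657 + 289137) = 2 - 199520 = -199518)
1/a = 1/(-199518) = -1/199518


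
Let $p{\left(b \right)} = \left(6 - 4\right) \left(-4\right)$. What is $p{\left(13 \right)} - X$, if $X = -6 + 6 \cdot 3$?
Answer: $-20$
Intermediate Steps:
$p{\left(b \right)} = -8$ ($p{\left(b \right)} = 2 \left(-4\right) = -8$)
$X = 12$ ($X = -6 + 18 = 12$)
$p{\left(13 \right)} - X = -8 - 12 = -20$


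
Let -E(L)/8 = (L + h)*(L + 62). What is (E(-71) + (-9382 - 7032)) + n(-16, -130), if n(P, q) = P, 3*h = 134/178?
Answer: -1915630/89 ≈ -21524.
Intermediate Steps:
h = 67/267 (h = (134/178)/3 = (134*(1/178))/3 = (⅓)*(67/89) = 67/267 ≈ 0.25094)
E(L) = -8*(62 + L)*(67/267 + L) (E(L) = -8*(L + 67/267)*(L + 62) = -8*(67/267 + L)*(62 + L) = -8*(62 + L)*(67/267 + L))
(E(-71) + (-9382 - 7032)) + n(-16, -130) = ((-33232/267 - 8*(-71)² - 132968/267*(-71)) + (-9382 - 7032)) - 16 = ((-33232/267 - 8*5041 + 9440728/267) - 16414) - 16 = ((-33232/267 - 40328 + 9440728/267) - 16414) - 16 = (-453360/89 - 16414) - 16 = -1914206/89 - 16 = -1915630/89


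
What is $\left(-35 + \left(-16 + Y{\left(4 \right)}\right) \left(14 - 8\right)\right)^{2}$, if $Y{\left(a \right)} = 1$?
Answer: $15625$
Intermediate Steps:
$\left(-35 + \left(-16 + Y{\left(4 \right)}\right) \left(14 - 8\right)\right)^{2} = \left(-35 + \left(-16 + 1\right) \left(14 - 8\right)\right)^{2} = \left(-35 - 90\right)^{2} = \left(-125\right)^{2} = 15625$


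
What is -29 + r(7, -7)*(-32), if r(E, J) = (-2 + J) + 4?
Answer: 131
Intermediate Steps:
r(E, J) = 2 + J
-29 + r(7, -7)*(-32) = -29 + (2 - 7)*(-32) = -29 - 5*(-32) = -29 + 160 = 131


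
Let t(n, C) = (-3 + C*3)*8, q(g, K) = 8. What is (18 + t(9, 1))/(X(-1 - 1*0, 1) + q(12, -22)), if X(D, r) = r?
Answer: 2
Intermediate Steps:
t(n, C) = -24 + 24*C (t(n, C) = (-3 + 3*C)*8 = -24 + 24*C)
(18 + t(9, 1))/(X(-1 - 1*0, 1) + q(12, -22)) = (18 + (-24 + 24*1))/(1 + 8) = (18 + (-24 + 24))/9 = (18 + 0)*(1/9) = 18*(1/9) = 2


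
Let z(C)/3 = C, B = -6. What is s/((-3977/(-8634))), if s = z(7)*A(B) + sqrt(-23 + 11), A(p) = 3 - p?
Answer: 1631826/3977 + 17268*I*sqrt(3)/3977 ≈ 410.32 + 7.5205*I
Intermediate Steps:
z(C) = 3*C
s = 189 + 2*I*sqrt(3) (s = (3*7)*(3 - 1*(-6)) + sqrt(-23 + 11) = 21*(3 + 6) + sqrt(-12) = 21*9 + 2*I*sqrt(3) = 189 + 2*I*sqrt(3) ≈ 189.0 + 3.4641*I)
s/((-3977/(-8634))) = (189 + 2*I*sqrt(3))/((-3977/(-8634))) = (189 + 2*I*sqrt(3))/((-3977*(-1/8634))) = (189 + 2*I*sqrt(3))/(3977/8634) = (189 + 2*I*sqrt(3))*(8634/3977) = 1631826/3977 + 17268*I*sqrt(3)/3977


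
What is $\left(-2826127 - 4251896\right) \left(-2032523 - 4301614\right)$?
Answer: $44833167371151$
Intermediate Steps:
$\left(-2826127 - 4251896\right) \left(-2032523 - 4301614\right) = \left(-7078023\right) \left(-6334137\right) = 44833167371151$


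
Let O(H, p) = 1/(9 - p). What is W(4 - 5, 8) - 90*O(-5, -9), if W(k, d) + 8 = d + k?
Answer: -6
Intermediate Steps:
W(k, d) = -8 + d + k (W(k, d) = -8 + (d + k) = -8 + d + k)
W(4 - 5, 8) - 90*O(-5, -9) = (-8 + 8 + (4 - 5)) - (-90)/(-9 - 9) = (-8 + 8 - 1) - (-90)/(-18) = -1 - (-90)*(-1)/18 = -1 - 90*1/18 = -1 - 5 = -6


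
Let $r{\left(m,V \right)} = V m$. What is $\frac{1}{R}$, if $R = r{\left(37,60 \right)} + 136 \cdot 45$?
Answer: $\frac{1}{8340} \approx 0.0001199$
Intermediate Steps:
$R = 8340$ ($R = 60 \cdot 37 + 136 \cdot 45 = 2220 + 6120 = 8340$)
$\frac{1}{R} = \frac{1}{8340}$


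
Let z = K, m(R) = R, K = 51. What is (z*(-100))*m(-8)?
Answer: 40800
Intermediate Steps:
z = 51
(z*(-100))*m(-8) = (51*(-100))*(-8) = -5100*(-8) = 40800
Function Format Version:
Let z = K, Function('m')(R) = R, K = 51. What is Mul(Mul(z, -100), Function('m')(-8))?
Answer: 40800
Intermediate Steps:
z = 51
Mul(Mul(z, -100), Function('m')(-8)) = Mul(Mul(51, -100), -8) = Mul(-5100, -8) = 40800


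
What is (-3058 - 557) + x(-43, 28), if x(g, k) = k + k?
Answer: -3559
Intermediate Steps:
x(g, k) = 2*k
(-3058 - 557) + x(-43, 28) = (-3058 - 557) + 2*28 = -3615 + 56 = -3559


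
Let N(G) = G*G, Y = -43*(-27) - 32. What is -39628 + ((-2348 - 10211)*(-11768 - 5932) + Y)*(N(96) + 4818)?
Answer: 3119694010958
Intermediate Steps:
Y = 1129 (Y = 1161 - 32 = 1129)
N(G) = G**2
-39628 + ((-2348 - 10211)*(-11768 - 5932) + Y)*(N(96) + 4818) = -39628 + ((-2348 - 10211)*(-11768 - 5932) + 1129)*(96**2 + 4818) = -39628 + (-12559*(-17700) + 1129)*(9216 + 4818) = -39628 + (222294300 + 1129)*14034 = -39628 + 222295429*14034 = -39628 + 3119694050586 = 3119694010958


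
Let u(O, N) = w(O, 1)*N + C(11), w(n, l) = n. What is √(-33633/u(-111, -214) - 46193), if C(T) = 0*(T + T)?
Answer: I*√2115519470/214 ≈ 214.93*I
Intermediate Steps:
C(T) = 0 (C(T) = 0*(2*T) = 0)
u(O, N) = N*O (u(O, N) = O*N + 0 = N*O + 0 = N*O)
√(-33633/u(-111, -214) - 46193) = √(-33633/((-214*(-111))) - 46193) = √(-33633/23754 - 46193) = √(-33633*1/23754 - 46193) = √(-303/214 - 46193) = √(-9885605/214) = I*√2115519470/214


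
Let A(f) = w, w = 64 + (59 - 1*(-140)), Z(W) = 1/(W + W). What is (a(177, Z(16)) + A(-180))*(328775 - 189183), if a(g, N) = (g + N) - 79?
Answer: 201588297/4 ≈ 5.0397e+7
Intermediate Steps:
Z(W) = 1/(2*W)
a(g, N) = -79 + N + g (a(g, N) = (N + g) - 79 = -79 + N + g)
w = 263 (w = 64 + (59 + 140) = 64 + 199 = 263)
A(f) = 263
(a(177, Z(16)) + A(-180))*(328775 - 189183) = ((-79 + (½)/16 + 177) + 263)*(328775 - 189183) = ((-79 + (½)*(1/16) + 177) + 263)*139592 = ((-79 + 1/32 + 177) + 263)*139592 = (3137/32 + 263)*139592 = (11553/32)*139592 = 201588297/4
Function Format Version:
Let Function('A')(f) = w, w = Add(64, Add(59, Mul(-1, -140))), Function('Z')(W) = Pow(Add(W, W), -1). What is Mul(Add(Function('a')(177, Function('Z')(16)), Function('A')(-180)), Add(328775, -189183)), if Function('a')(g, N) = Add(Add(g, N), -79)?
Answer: Rational(201588297, 4) ≈ 5.0397e+7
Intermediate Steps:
Function('Z')(W) = Mul(Rational(1, 2), Pow(W, -1)) (Function('Z')(W) = Pow(Mul(2, W), -1) = Mul(Rational(1, 2), Pow(W, -1)))
Function('a')(g, N) = Add(-79, N, g) (Function('a')(g, N) = Add(Add(N, g), -79) = Add(-79, N, g))
w = 263 (w = Add(64, Add(59, 140)) = Add(64, 199) = 263)
Function('A')(f) = 263
Mul(Add(Function('a')(177, Function('Z')(16)), Function('A')(-180)), Add(328775, -189183)) = Mul(Add(Add(-79, Mul(Rational(1, 2), Pow(16, -1)), 177), 263), Add(328775, -189183)) = Mul(Add(Add(-79, Mul(Rational(1, 2), Rational(1, 16)), 177), 263), 139592) = Mul(Add(Add(-79, Rational(1, 32), 177), 263), 139592) = Mul(Add(Rational(3137, 32), 263), 139592) = Mul(Rational(11553, 32), 139592) = Rational(201588297, 4)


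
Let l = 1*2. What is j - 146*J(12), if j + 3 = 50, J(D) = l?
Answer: -245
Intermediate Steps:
l = 2
J(D) = 2
j = 47 (j = -3 + 50 = 47)
j - 146*J(12) = 47 - 146*2 = 47 - 292 = -245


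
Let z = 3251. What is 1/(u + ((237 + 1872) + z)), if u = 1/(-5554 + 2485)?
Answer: 3069/16449839 ≈ 0.00018657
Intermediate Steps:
u = -1/3069 (u = 1/(-3069) = -1/3069 ≈ -0.00032584)
1/(u + ((237 + 1872) + z)) = 1/(-1/3069 + ((237 + 1872) + 3251)) = 1/(-1/3069 + (2109 + 3251)) = 1/(-1/3069 + 5360) = 1/(16449839/3069) = 3069/16449839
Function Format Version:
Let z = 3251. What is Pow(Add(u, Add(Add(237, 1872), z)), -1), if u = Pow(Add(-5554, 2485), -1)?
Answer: Rational(3069, 16449839) ≈ 0.00018657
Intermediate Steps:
u = Rational(-1, 3069) (u = Pow(-3069, -1) = Rational(-1, 3069) ≈ -0.00032584)
Pow(Add(u, Add(Add(237, 1872), z)), -1) = Pow(Add(Rational(-1, 3069), Add(Add(237, 1872), 3251)), -1) = Pow(Add(Rational(-1, 3069), Add(2109, 3251)), -1) = Pow(Add(Rational(-1, 3069), 5360), -1) = Pow(Rational(16449839, 3069), -1) = Rational(3069, 16449839)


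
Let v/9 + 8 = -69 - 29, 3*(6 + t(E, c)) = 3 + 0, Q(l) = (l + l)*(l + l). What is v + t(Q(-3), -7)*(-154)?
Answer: -184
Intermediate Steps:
Q(l) = 4*l² (Q(l) = (2*l)*(2*l) = 4*l²)
t(E, c) = -5 (t(E, c) = -6 + (3 + 0)/3 = -6 + (⅓)*3 = -6 + 1 = -5)
v = -954 (v = -72 + 9*(-69 - 29) = -72 + 9*(-98) = -72 - 882 = -954)
v + t(Q(-3), -7)*(-154) = -954 - 5*(-154) = -954 + 770 = -184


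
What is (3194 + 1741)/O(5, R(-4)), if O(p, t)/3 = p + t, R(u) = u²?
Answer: 235/3 ≈ 78.333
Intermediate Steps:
O(p, t) = 3*p + 3*t (O(p, t) = 3*(p + t) = 3*p + 3*t)
(3194 + 1741)/O(5, R(-4)) = (3194 + 1741)/(3*5 + 3*(-4)²) = 4935/(15 + 3*16) = 4935/(15 + 48) = 4935/63 = 4935*(1/63) = 235/3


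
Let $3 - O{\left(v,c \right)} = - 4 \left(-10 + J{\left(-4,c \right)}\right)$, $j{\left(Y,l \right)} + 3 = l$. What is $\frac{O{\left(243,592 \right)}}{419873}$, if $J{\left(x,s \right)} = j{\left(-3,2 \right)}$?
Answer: $- \frac{41}{419873} \approx -9.7649 \cdot 10^{-5}$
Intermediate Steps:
$j{\left(Y,l \right)} = -3 + l$
$J{\left(x,s \right)} = -1$ ($J{\left(x,s \right)} = -3 + 2 = -1$)
$O{\left(v,c \right)} = -41$ ($O{\left(v,c \right)} = 3 - - 4 \left(-10 - 1\right) = 3 - \left(-4\right) \left(-11\right) = 3 - 44 = -41$)
$\frac{O{\left(243,592 \right)}}{419873} = - \frac{41}{419873}$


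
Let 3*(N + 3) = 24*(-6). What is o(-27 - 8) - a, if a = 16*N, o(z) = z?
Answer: 781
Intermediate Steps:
N = -51 (N = -3 + (24*(-6))/3 = -3 + (1/3)*(-144) = -3 - 48 = -51)
a = -816 (a = 16*(-51) = -816)
o(-27 - 8) - a = (-27 - 8) - 1*(-816) = -35 + 816 = 781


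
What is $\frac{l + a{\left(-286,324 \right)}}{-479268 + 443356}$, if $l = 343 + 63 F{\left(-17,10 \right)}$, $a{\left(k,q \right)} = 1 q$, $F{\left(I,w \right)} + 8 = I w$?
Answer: $\frac{10547}{35912} \approx 0.29369$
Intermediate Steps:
$F{\left(I,w \right)} = -8 + I w$
$a{\left(k,q \right)} = q$
$l = -10871$ ($l = 343 + 63 \left(-8 - 170\right) = 343 + 63 \left(-178\right) = 343 - 11214 = -10871$)
$\frac{l + a{\left(-286,324 \right)}}{-479268 + 443356} = \frac{-10871 + 324}{-479268 + 443356} = - \frac{10547}{-35912} = \left(-10547\right) \left(- \frac{1}{35912}\right) = \frac{10547}{35912}$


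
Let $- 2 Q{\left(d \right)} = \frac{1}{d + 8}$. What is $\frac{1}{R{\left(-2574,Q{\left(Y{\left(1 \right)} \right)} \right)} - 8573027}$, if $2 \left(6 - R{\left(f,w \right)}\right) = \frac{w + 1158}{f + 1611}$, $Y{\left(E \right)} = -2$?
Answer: $- \frac{23112}{198139647457} \approx -1.1664 \cdot 10^{-7}$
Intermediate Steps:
$Q{\left(d \right)} = - \frac{1}{2 \left(8 + d\right)}$ ($Q{\left(d \right)} = - \frac{1}{2 \left(d + 8\right)} = - \frac{1}{2 \left(8 + d\right)}$)
$R{\left(f,w \right)} = 6 - \frac{1158 + w}{2 \left(1611 + f\right)}$ ($R{\left(f,w \right)} = 6 - \frac{\left(w + 1158\right) \frac{1}{f + 1611}}{2} = 6 - \frac{\left(1158 + w\right) \frac{1}{1611 + f}}{2} = 6 - \frac{\frac{1}{1611 + f} \left(1158 + w\right)}{2} = 6 - \frac{1158 + w}{2 \left(1611 + f\right)}$)
$\frac{1}{R{\left(-2574,Q{\left(Y{\left(1 \right)} \right)} \right)} - 8573027} = \frac{1}{\frac{18174 - - \frac{1}{16 + 2 \left(-2\right)} + 12 \left(-2574\right)}{2 \left(1611 - 2574\right)} - 8573027} = \frac{1}{\frac{18174 - - \frac{1}{16 - 4} - 30888}{2 \left(-963\right)} - 8573027} = \frac{1}{\frac{1}{2} \left(- \frac{1}{963}\right) \left(18174 - - \frac{1}{12} - 30888\right) - 8573027} = \frac{1}{\frac{1}{2} \left(- \frac{1}{963}\right) \left(18174 + \frac{1}{12} - 30888\right) - 8573027} = \frac{1}{\frac{1}{2} \left(- \frac{1}{963}\right) \left(- \frac{152567}{12}\right) - 8573027} = \frac{1}{\frac{152567}{23112} - 8573027} = \frac{1}{- \frac{198139647457}{23112}} = - \frac{23112}{198139647457}$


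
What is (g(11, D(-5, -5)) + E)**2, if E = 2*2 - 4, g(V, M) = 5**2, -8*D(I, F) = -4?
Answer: 625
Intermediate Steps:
D(I, F) = 1/2 (D(I, F) = -1/8*(-4) = 1/2)
g(V, M) = 25
E = 0 (E = 4 - 4 = 0)
(g(11, D(-5, -5)) + E)**2 = (25 + 0)**2 = 25**2 = 625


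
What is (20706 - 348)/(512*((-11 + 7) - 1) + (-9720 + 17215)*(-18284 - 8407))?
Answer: -1566/15388585 ≈ -0.00010176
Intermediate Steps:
(20706 - 348)/(512*((-11 + 7) - 1) + (-9720 + 17215)*(-18284 - 8407)) = 20358/(512*(-4 - 1) + 7495*(-26691)) = 20358/(512*(-5) - 200049045) = 20358/(-2560 - 200049045) = 20358/(-200051605) = 20358*(-1/200051605) = -1566/15388585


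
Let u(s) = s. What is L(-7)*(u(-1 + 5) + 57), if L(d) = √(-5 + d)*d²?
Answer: 5978*I*√3 ≈ 10354.0*I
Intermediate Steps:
L(d) = d²*√(-5 + d)
L(-7)*(u(-1 + 5) + 57) = ((-7)²*√(-5 - 7))*((-1 + 5) + 57) = (49*√(-12))*(4 + 57) = (49*(2*I*√3))*61 = (98*I*√3)*61 = 5978*I*√3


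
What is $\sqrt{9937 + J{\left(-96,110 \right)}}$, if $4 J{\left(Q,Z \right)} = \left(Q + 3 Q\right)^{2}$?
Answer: $\sqrt{46801} \approx 216.34$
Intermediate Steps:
$J{\left(Q,Z \right)} = 4 Q^{2}$ ($J{\left(Q,Z \right)} = \frac{\left(Q + 3 Q\right)^{2}}{4} = \frac{\left(4 Q\right)^{2}}{4} = \frac{16 Q^{2}}{4} = 4 Q^{2}$)
$\sqrt{9937 + J{\left(-96,110 \right)}} = \sqrt{9937 + 4 \left(-96\right)^{2}} = \sqrt{9937 + 4 \cdot 9216} = \sqrt{9937 + 36864} = \sqrt{46801}$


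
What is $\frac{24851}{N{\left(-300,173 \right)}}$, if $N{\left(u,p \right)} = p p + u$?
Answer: $\frac{24851}{29629} \approx 0.83874$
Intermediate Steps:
$N{\left(u,p \right)} = u + p^{2}$ ($N{\left(u,p \right)} = p^{2} + u = u + p^{2}$)
$\frac{24851}{N{\left(-300,173 \right)}} = \frac{24851}{-300 + 173^{2}} = \frac{24851}{-300 + 29929} = \frac{24851}{29629}$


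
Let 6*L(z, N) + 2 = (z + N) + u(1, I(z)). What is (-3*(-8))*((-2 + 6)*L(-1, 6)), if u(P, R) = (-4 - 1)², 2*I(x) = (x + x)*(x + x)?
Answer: 448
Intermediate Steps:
I(x) = 2*x² (I(x) = ((x + x)*(x + x))/2 = ((2*x)*(2*x))/2 = (4*x²)/2 = 2*x²)
u(P, R) = 25 (u(P, R) = (-5)² = 25)
L(z, N) = 23/6 + N/6 + z/6 (L(z, N) = -⅓ + ((z + N) + 25)/6 = -⅓ + ((N + z) + 25)/6 = -⅓ + (25 + N + z)/6 = -⅓ + (25/6 + N/6 + z/6) = 23/6 + N/6 + z/6)
(-3*(-8))*((-2 + 6)*L(-1, 6)) = (-3*(-8))*((-2 + 6)*(23/6 + (⅙)*6 + (⅙)*(-1))) = 24*(4*(23/6 + 1 - ⅙)) = 24*(4*(14/3)) = 24*(56/3) = 448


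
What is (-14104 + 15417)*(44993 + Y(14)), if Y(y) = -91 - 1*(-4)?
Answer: 58961578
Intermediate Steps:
Y(y) = -87 (Y(y) = -91 + 4 = -87)
(-14104 + 15417)*(44993 + Y(14)) = (-14104 + 15417)*(44993 - 87) = 1313*44906 = 58961578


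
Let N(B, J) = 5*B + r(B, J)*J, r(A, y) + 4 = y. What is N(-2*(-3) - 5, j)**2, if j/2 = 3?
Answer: 289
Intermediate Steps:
j = 6 (j = 2*3 = 6)
r(A, y) = -4 + y
N(B, J) = 5*B + J*(-4 + J) (N(B, J) = 5*B + (-4 + J)*J = 5*B + J*(-4 + J))
N(-2*(-3) - 5, j)**2 = (5*(-2*(-3) - 5) + 6*(-4 + 6))**2 = (5*(6 - 5) + 6*2)**2 = (5*1 + 12)**2 = (5 + 12)**2 = 17**2 = 289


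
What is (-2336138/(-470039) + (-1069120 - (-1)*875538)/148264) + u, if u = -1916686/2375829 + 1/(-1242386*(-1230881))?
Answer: 180889305703114508838013627441/63299081895395920381132327836 ≈ 2.8577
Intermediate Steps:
u = -2931052432391017447/3633187371014742714 (u = -1916686*1/2375829 - 1/1242386*(-1/1230881) = -1916686/2375829 + 1/1529229322066 = -2931052432391017447/3633187371014742714 ≈ -0.80674)
(-2336138/(-470039) + (-1069120 - (-1)*875538)/148264) + u = (-2336138/(-470039) + (-1069120 - (-1)*875538)/148264) - 2931052432391017447/3633187371014742714 = (-2336138*(-1/470039) + (-1069120 - 1*(-875538))*(1/148264)) - 2931052432391017447/3633187371014742714 = (2336138/470039 + (-1069120 + 875538)*(1/148264)) - 2931052432391017447/3633187371014742714 = (2336138/470039 - 193582*1/148264) - 2931052432391017447/3633187371014742714 = (2336138/470039 - 96791/74132) - 2931052432391017447/3633187371014742714 = 127687037367/34844931148 - 2931052432391017447/3633187371014742714 = 180889305703114508838013627441/63299081895395920381132327836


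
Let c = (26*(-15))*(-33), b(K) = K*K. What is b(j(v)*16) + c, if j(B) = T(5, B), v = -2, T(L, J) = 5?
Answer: 19270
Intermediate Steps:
j(B) = 5
b(K) = K²
c = 12870 (c = -390*(-33) = 12870)
b(j(v)*16) + c = (5*16)² + 12870 = 80² + 12870 = 6400 + 12870 = 19270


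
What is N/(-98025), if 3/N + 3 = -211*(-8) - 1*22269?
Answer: 1/672582200 ≈ 1.4868e-9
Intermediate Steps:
N = -3/20584 (N = 3/(-3 + (-211*(-8) - 1*22269)) = 3/(-3 + (1688 - 22269)) = 3/(-3 - 20581) = 3/(-20584) = 3*(-1/20584) = -3/20584 ≈ -0.00014574)
N/(-98025) = -3/20584/(-98025) = -3/20584*(-1/98025) = 1/672582200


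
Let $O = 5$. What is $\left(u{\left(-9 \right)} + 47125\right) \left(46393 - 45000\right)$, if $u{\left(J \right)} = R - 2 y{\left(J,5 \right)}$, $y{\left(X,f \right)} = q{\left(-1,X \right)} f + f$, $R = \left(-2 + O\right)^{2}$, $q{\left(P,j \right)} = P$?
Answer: $65657662$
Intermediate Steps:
$R = 9$ ($R = \left(-2 + 5\right)^{2} = 3^{2} = 9$)
$y{\left(X,f \right)} = 0$ ($y{\left(X,f \right)} = - f + f = 0$)
$u{\left(J \right)} = 9$ ($u{\left(J \right)} = 9 - 0 = 9 + 0 = 9$)
$\left(u{\left(-9 \right)} + 47125\right) \left(46393 - 45000\right) = \left(9 + 47125\right) \left(46393 - 45000\right) = 47134 \cdot 1393 = 65657662$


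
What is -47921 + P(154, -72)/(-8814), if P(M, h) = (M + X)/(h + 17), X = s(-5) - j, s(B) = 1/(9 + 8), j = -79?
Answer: -197460634964/4120545 ≈ -47921.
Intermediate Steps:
s(B) = 1/17
X = 1344/17 (X = 1/17 - 1*(-79) = 1/17 + 79 = 1344/17 ≈ 79.059)
P(M, h) = (1344/17 + M)/(17 + h) (P(M, h) = (M + 1344/17)/(h + 17) = (1344/17 + M)/(17 + h))
-47921 + P(154, -72)/(-8814) = -47921 + ((1344/17 + 154)/(17 - 72))/(-8814) = -47921 + ((3962/17)/(-55))*(-1/8814) = -47921 - 1/55*3962/17*(-1/8814) = -47921 - 3962/935*(-1/8814) = -47921 + 1981/4120545 = -197460634964/4120545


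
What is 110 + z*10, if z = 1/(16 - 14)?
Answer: 115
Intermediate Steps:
z = 1/2 ≈ 0.50000
110 + z*10 = 110 + (1/2)*10 = 110 + 5 = 115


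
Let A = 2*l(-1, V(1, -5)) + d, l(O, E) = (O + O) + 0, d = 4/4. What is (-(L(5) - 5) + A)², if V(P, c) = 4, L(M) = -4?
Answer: 36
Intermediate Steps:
d = 1 (d = 4*(¼) = 1)
l(O, E) = 2*O (l(O, E) = 2*O + 0 = 2*O)
A = -3 (A = 2*(2*(-1)) + 1 = 2*(-2) + 1 = -4 + 1 = -3)
(-(L(5) - 5) + A)² = (-(-4 - 5) - 3)² = (-1*(-9) - 3)² = (9 - 3)² = 6² = 36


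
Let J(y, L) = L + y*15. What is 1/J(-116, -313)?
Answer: -1/2053 ≈ -0.00048709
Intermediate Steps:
J(y, L) = L + 15*y
1/J(-116, -313) = 1/(-313 + 15*(-116)) = 1/(-313 - 1740) = 1/(-2053) = -1/2053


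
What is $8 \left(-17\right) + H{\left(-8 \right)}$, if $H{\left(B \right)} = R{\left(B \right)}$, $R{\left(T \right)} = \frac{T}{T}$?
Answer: $-135$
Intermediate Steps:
$R{\left(T \right)} = 1$
$H{\left(B \right)} = 1$
$8 \left(-17\right) + H{\left(-8 \right)} = 8 \left(-17\right) + 1 = -136 + 1 = -135$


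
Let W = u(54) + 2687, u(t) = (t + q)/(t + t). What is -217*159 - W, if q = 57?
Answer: -1338877/36 ≈ -37191.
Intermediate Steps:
u(t) = (57 + t)/(2*t) (u(t) = (t + 57)/(t + t) = (57 + t)/((2*t)) = (57 + t)*(1/(2*t)) = (57 + t)/(2*t))
W = 96769/36 (W = (1/2)*(57 + 54)/54 + 2687 = (1/2)*(1/54)*111 + 2687 = 37/36 + 2687 = 96769/36 ≈ 2688.0)
-217*159 - W = -217*159 - 1*96769/36 = -34503 - 96769/36 = -1338877/36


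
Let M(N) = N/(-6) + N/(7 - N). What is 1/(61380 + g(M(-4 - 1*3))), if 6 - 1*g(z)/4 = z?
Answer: 3/184204 ≈ 1.6286e-5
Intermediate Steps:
M(N) = -N/6 + N/(7 - N) (M(N) = N*(-⅙) + N/(7 - N) = -N/6 + N/(7 - N))
g(z) = 24 - 4*z
1/(61380 + g(M(-4 - 1*3))) = 1/(61380 + (24 - 2*(-4 - 1*3)*(1 - (-4 - 1*3))/(3*(-7 + (-4 - 1*3))))) = 1/(61380 + (24 - 2*(-4 - 3)*(1 - (-4 - 3))/(3*(-7 + (-4 - 3))))) = 1/(61380 + (24 - 2*(-7)*(1 - 1*(-7))/(3*(-7 - 7)))) = 1/(61380 + (24 - 2*(-7)*(1 + 7)/(3*(-14)))) = 1/(61380 + (24 - 2*(-7)*(-1)*8/(3*14))) = 1/(61380 + (24 - 4*⅔)) = 1/(61380 + (24 - 8/3)) = 1/(61380 + 64/3) = 1/(184204/3) = 3/184204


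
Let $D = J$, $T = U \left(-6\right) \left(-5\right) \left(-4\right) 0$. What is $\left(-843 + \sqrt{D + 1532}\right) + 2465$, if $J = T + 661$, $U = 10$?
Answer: $1622 + \sqrt{2193} \approx 1668.8$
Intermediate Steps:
$T = 0$ ($T = 10 \left(-6\right) \left(-5\right) \left(-4\right) 0 = - 60 \cdot 20 \cdot 0 = \left(-60\right) 0 = 0$)
$J = 661$ ($J = 0 + 661 = 661$)
$D = 661$
$\left(-843 + \sqrt{D + 1532}\right) + 2465 = \left(-843 + \sqrt{661 + 1532}\right) + 2465 = \left(-843 + \sqrt{2193}\right) + 2465 = 1622 + \sqrt{2193}$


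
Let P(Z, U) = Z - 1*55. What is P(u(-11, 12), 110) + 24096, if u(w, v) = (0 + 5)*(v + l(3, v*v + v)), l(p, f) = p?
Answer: 24116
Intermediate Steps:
u(w, v) = 15 + 5*v (u(w, v) = (0 + 5)*(v + 3) = 5*(3 + v) = 15 + 5*v)
P(Z, U) = -55 + Z (P(Z, U) = Z - 55 = -55 + Z)
P(u(-11, 12), 110) + 24096 = (-55 + (15 + 5*12)) + 24096 = (-55 + (15 + 60)) + 24096 = (-55 + 75) + 24096 = 20 + 24096 = 24116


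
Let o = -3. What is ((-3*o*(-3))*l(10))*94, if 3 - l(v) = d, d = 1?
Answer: -5076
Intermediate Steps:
l(v) = 2 (l(v) = 3 - 1*1 = 3 - 1 = 2)
((-3*o*(-3))*l(10))*94 = ((-3*(-3)*(-3))*2)*94 = ((9*(-3))*2)*94 = -27*2*94 = -54*94 = -5076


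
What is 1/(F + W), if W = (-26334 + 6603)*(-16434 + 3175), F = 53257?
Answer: 1/261666586 ≈ 3.8217e-9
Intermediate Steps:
W = 261613329 (W = -19731*(-13259) = 261613329)
1/(F + W) = 1/(53257 + 261613329) = 1/261666586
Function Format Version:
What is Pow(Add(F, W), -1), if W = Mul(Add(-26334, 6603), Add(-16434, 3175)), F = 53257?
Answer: Rational(1, 261666586) ≈ 3.8217e-9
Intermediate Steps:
W = 261613329 (W = Mul(-19731, -13259) = 261613329)
Pow(Add(F, W), -1) = Pow(Add(53257, 261613329), -1) = Pow(261666586, -1) = Rational(1, 261666586)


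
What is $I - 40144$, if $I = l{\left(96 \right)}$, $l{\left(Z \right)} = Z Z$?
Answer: $-30928$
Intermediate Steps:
$l{\left(Z \right)} = Z^{2}$
$I = 9216$ ($I = 96^{2} = 9216$)
$I - 40144 = 9216 - 40144 = -30928$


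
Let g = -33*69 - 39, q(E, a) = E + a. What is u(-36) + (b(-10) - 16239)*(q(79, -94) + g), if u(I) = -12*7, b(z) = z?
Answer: 37876335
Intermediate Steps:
u(I) = -84
g = -2316 (g = -2277 - 39 = -2316)
u(-36) + (b(-10) - 16239)*(q(79, -94) + g) = -84 + (-10 - 16239)*((79 - 94) - 2316) = -84 - 16249*(-15 - 2316) = -84 - 16249*(-2331) = -84 + 37876419 = 37876335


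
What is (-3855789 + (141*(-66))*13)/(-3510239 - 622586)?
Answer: 3976767/4132825 ≈ 0.96224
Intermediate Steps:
(-3855789 + (141*(-66))*13)/(-3510239 - 622586) = (-3855789 - 9306*13)/(-4132825) = (-3855789 - 120978)*(-1/4132825) = -3976767*(-1/4132825) = 3976767/4132825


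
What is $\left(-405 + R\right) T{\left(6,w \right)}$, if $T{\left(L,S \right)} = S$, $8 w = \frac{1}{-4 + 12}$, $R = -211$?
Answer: $- \frac{77}{8} \approx -9.625$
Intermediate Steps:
$w = \frac{1}{64}$ ($w = \frac{1}{8 \left(-4 + 12\right)} = \frac{1}{8 \cdot 8} = \frac{1}{8} \cdot \frac{1}{8} = \frac{1}{64} \approx 0.015625$)
$\left(-405 + R\right) T{\left(6,w \right)} = \left(-405 - 211\right) \frac{1}{64} = \left(-616\right) \frac{1}{64} = - \frac{77}{8}$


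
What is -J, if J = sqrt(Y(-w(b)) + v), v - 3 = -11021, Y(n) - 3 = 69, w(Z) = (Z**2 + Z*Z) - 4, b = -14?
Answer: -I*sqrt(10946) ≈ -104.62*I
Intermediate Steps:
w(Z) = -4 + 2*Z**2 (w(Z) = (Z**2 + Z**2) - 4 = 2*Z**2 - 4 = -4 + 2*Z**2)
Y(n) = 72 (Y(n) = 3 + 69 = 72)
v = -11018 (v = 3 - 11021 = -11018)
J = I*sqrt(10946) (J = sqrt(72 - 11018) = sqrt(-10946) = I*sqrt(10946) ≈ 104.62*I)
-J = -I*sqrt(10946)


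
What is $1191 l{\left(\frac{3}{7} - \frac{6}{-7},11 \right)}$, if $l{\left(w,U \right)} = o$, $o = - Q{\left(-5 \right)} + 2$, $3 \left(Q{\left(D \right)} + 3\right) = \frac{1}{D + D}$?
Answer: $\frac{59947}{10} \approx 5994.7$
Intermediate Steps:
$Q{\left(D \right)} = -3 + \frac{1}{6 D}$ ($Q{\left(D \right)} = -3 + \frac{1}{3 \left(D + D\right)} = -3 + \frac{1}{3 \cdot 2 D} = -3 + \frac{\frac{1}{2} \frac{1}{D}}{3} = -3 + \frac{1}{6 D}$)
$o = \frac{151}{30}$ ($o = - (-3 + \frac{1}{6 \left(-5\right)}) + 2 = - (-3 + \frac{1}{6} \left(- \frac{1}{5}\right)) + 2 = - (-3 - \frac{1}{30}) + 2 = \left(-1\right) \left(- \frac{91}{30}\right) + 2 = \frac{91}{30} + 2 = \frac{151}{30} \approx 5.0333$)
$l{\left(w,U \right)} = \frac{151}{30}$
$1191 l{\left(\frac{3}{7} - \frac{6}{-7},11 \right)} = 1191 \cdot \frac{151}{30} = \frac{59947}{10}$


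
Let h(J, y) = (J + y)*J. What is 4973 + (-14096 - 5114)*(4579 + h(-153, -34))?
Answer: -637574927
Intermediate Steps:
h(J, y) = J*(J + y)
4973 + (-14096 - 5114)*(4579 + h(-153, -34)) = 4973 + (-14096 - 5114)*(4579 - 153*(-153 - 34)) = 4973 - 19210*(4579 - 153*(-187)) = 4973 - 19210*(4579 + 28611) = 4973 - 19210*33190 = 4973 - 637579900 = -637574927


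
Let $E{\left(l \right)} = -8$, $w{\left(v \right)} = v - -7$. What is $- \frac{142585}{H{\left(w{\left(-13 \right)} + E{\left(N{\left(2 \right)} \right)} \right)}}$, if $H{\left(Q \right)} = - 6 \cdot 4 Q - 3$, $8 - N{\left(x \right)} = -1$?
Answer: $- \frac{142585}{333} \approx -428.18$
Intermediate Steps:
$w{\left(v \right)} = 7 + v$ ($w{\left(v \right)} = v + 7 = 7 + v$)
$N{\left(x \right)} = 9$ ($N{\left(x \right)} = 8 - -1 = 8 + 1 = 9$)
$H{\left(Q \right)} = -3 - 24 Q$ ($H{\left(Q \right)} = - 24 Q - 3 = -3 - 24 Q$)
$- \frac{142585}{H{\left(w{\left(-13 \right)} + E{\left(N{\left(2 \right)} \right)} \right)}} = - \frac{142585}{-3 - 24 \left(\left(7 - 13\right) - 8\right)} = - \frac{142585}{-3 - 24 \left(-6 - 8\right)} = - \frac{142585}{-3 - -336} = - \frac{142585}{-3 + 336} = - \frac{142585}{333}$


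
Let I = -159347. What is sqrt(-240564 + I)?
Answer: I*sqrt(399911) ≈ 632.38*I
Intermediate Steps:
sqrt(-240564 + I) = sqrt(-240564 - 159347) = sqrt(-399911) = I*sqrt(399911)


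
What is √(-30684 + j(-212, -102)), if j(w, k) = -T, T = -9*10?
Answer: I*√30594 ≈ 174.91*I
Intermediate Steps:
T = -90
j(w, k) = 90 (j(w, k) = -1*(-90) = 90)
√(-30684 + j(-212, -102)) = √(-30684 + 90) = √(-30594) = I*√30594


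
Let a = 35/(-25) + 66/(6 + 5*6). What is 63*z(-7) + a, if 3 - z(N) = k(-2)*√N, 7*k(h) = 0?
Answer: 5683/30 ≈ 189.43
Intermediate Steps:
k(h) = 0 (k(h) = (⅐)*0 = 0)
z(N) = 3 (z(N) = 3 - 0*√N = 3 - 1*0 = 3 + 0 = 3)
a = 13/30 (a = 35*(-1/25) + 66/(6 + 30) = -7/5 + 66/36 = -7/5 + 66*(1/36) = -7/5 + 11/6 = 13/30 ≈ 0.43333)
63*z(-7) + a = 63*3 + 13/30 = 189 + 13/30 = 5683/30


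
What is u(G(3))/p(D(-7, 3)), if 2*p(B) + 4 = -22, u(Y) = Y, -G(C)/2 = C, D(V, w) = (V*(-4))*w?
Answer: 6/13 ≈ 0.46154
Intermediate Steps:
D(V, w) = -4*V*w (D(V, w) = (-4*V)*w = -4*V*w)
G(C) = -2*C
p(B) = -13 (p(B) = -2 + (½)*(-22) = -2 - 11 = -13)
u(G(3))/p(D(-7, 3)) = -2*3/(-13) = -6*(-1/13) = 6/13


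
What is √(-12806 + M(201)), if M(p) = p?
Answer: I*√12605 ≈ 112.27*I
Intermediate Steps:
√(-12806 + M(201)) = √(-12806 + 201) = √(-12605) = I*√12605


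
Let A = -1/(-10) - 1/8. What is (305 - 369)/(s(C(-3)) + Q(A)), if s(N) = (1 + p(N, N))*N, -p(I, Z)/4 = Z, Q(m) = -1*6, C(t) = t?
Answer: 64/45 ≈ 1.4222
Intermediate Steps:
A = -1/40 (A = -1*(-1/10) - 1*1/8 = 1/10 - 1/8 = -1/40 ≈ -0.025000)
Q(m) = -6
p(I, Z) = -4*Z
s(N) = N*(1 - 4*N) (s(N) = (1 - 4*N)*N = N*(1 - 4*N))
(305 - 369)/(s(C(-3)) + Q(A)) = (305 - 369)/(-3*(1 - 4*(-3)) - 6) = -64/(-3*(1 + 12) - 6) = -64/(-3*13 - 6) = -64/(-39 - 6) = -64/(-45) = -64*(-1/45) = 64/45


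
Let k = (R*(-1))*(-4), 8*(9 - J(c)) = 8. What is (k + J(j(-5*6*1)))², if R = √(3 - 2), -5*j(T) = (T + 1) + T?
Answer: 144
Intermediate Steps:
j(T) = -⅕ - 2*T/5 (j(T) = -((T + 1) + T)/5 = -((1 + T) + T)/5 = -(1 + 2*T)/5 = -⅕ - 2*T/5)
J(c) = 8 (J(c) = 9 - ⅛*8 = 9 - 1 = 8)
R = 1 (R = √1 = 1)
k = 4 (k = (1*(-1))*(-4) = -1*(-4) = 4)
(k + J(j(-5*6*1)))² = (4 + 8)² = 12² = 144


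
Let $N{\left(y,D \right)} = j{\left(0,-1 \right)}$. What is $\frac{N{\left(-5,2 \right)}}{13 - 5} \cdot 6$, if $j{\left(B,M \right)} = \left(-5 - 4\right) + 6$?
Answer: $- \frac{9}{4} \approx -2.25$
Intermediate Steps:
$j{\left(B,M \right)} = -3$ ($j{\left(B,M \right)} = -9 + 6 = -3$)
$N{\left(y,D \right)} = -3$
$\frac{N{\left(-5,2 \right)}}{13 - 5} \cdot 6 = \frac{1}{13 - 5} \left(-3\right) 6 = \frac{1}{8} \left(-3\right) 6 = \left(- \frac{3}{8}\right) 6 = - \frac{9}{4}$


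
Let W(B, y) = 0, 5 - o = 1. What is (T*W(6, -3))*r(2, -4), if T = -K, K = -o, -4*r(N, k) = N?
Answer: 0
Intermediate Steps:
o = 4 (o = 5 - 1*1 = 5 - 1 = 4)
r(N, k) = -N/4
K = -4 (K = -1*4 = -4)
T = 4 (T = -1*(-4) = 4)
(T*W(6, -3))*r(2, -4) = (4*0)*(-¼*2) = 0*(-½) = 0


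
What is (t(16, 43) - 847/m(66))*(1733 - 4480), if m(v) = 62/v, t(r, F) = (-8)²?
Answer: 71331349/31 ≈ 2.3010e+6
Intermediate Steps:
t(r, F) = 64
(t(16, 43) - 847/m(66))*(1733 - 4480) = (64 - 847/(62/66))*(1733 - 4480) = (64 - 847/(62*(1/66)))*(-2747) = (64 - 847/31/33)*(-2747) = (64 - 847*33/31)*(-2747) = (64 - 27951/31)*(-2747) = -25967/31*(-2747) = 71331349/31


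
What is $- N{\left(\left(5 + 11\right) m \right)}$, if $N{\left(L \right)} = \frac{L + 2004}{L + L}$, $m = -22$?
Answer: $\frac{413}{176} \approx 2.3466$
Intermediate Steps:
$N{\left(L \right)} = \frac{2004 + L}{2 L}$
$- N{\left(\left(5 + 11\right) m \right)} = - \frac{2004 + \left(5 + 11\right) \left(-22\right)}{2 \left(5 + 11\right) \left(-22\right)} = - \frac{2004 + 16 \left(-22\right)}{2 \cdot 16 \left(-22\right)} = - \frac{2004 - 352}{2 \left(-352\right)} = - \frac{\left(-1\right) 1652}{2 \cdot 352} = \left(-1\right) \left(- \frac{413}{176}\right) = \frac{413}{176}$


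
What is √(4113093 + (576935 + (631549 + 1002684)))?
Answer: √6324261 ≈ 2514.8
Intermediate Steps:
√(4113093 + (576935 + (631549 + 1002684))) = √(4113093 + (576935 + 1634233)) = √(4113093 + 2211168) = √6324261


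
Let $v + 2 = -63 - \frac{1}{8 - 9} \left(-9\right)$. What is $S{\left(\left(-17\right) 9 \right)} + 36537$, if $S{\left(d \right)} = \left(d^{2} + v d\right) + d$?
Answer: $71115$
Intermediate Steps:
$v = -74$ ($v = -2 - \left(63 + \frac{1}{8 - 9} \left(-9\right)\right) = -2 - \left(63 + \frac{1}{-1} \left(-9\right)\right) = -2 - \left(63 - -9\right) = -2 - 72 = -74$)
$S{\left(d \right)} = d^{2} - 73 d$ ($S{\left(d \right)} = \left(d^{2} - 74 d\right) + d = d^{2} - 73 d$)
$S{\left(\left(-17\right) 9 \right)} + 36537 = \left(-17\right) 9 \left(-73 - 153\right) + 36537 = - 153 \left(-73 - 153\right) + 36537 = \left(-153\right) \left(-226\right) + 36537 = 34578 + 36537 = 71115$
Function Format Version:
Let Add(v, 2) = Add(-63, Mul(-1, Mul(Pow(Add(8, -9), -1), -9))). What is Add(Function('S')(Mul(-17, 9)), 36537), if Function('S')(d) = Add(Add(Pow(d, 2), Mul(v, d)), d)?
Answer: 71115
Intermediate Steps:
v = -74 (v = Add(-2, Add(-63, Mul(-1, Mul(Pow(Add(8, -9), -1), -9)))) = Add(-2, Add(-63, Mul(-1, Mul(Pow(-1, -1), -9)))) = Add(-2, Add(-63, Mul(-1, Mul(-1, -9)))) = Add(-2, Add(-63, Mul(-1, 9))) = Add(-2, Add(-63, -9)) = Add(-2, -72) = -74)
Function('S')(d) = Add(Pow(d, 2), Mul(-73, d)) (Function('S')(d) = Add(Add(Pow(d, 2), Mul(-74, d)), d) = Add(Pow(d, 2), Mul(-73, d)))
Add(Function('S')(Mul(-17, 9)), 36537) = Add(Mul(Mul(-17, 9), Add(-73, Mul(-17, 9))), 36537) = Add(Mul(-153, Add(-73, -153)), 36537) = Add(Mul(-153, -226), 36537) = Add(34578, 36537) = 71115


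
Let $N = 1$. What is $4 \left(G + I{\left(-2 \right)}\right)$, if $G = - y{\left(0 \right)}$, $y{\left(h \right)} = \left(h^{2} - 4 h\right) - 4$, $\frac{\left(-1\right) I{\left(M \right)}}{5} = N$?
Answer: $-4$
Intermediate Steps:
$I{\left(M \right)} = -5$ ($I{\left(M \right)} = \left(-5\right) 1 = -5$)
$y{\left(h \right)} = -4 + h^{2} - 4 h$
$G = 4$ ($G = - (-4 + 0^{2} - 0) = - (-4 + 0 + 0) = \left(-1\right) \left(-4\right) = 4$)
$4 \left(G + I{\left(-2 \right)}\right) = 4 \left(4 - 5\right) = 4 \left(-1\right) = -4$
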